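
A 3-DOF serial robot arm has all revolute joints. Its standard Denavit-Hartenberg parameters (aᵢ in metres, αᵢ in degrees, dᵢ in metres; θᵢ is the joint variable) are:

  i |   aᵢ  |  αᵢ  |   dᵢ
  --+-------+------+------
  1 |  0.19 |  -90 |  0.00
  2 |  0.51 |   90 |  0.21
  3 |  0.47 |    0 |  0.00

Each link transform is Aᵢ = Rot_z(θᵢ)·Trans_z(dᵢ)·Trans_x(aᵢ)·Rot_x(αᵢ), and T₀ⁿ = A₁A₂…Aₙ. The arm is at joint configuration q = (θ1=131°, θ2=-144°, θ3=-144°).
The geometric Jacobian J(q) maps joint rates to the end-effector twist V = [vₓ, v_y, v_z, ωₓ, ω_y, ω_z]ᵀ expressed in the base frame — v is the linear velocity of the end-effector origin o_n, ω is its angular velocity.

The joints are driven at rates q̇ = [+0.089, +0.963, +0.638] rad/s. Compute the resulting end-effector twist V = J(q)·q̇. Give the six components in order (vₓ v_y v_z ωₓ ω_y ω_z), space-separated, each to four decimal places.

0.2189 0.1065 0.2047 -0.4808 -0.9148 -0.4272

o_n = [-0.0058, 0.1076, 0.0763]
J₁: ẑ×o_n = [-0.1076, -0.0058, 0.0000], ω = ẑ
J2: z=[-0.7547, -0.6561, 0.0000] o=[-0.1247, 0.1434, 0.0000] → [-0.0500, 0.0576, 0.1050, -0.7547, -0.6561, 0.0000]
J3: z=[0.3856, -0.4436, -0.8090] o=[-0.0125, -0.3058, 0.2998] → [0.4336, 0.0808, 0.1624, 0.3856, -0.4436, -0.8090]
V = J·q̇ = [0.2189, 0.1065, 0.2047, -0.4808, -0.9148, -0.4272]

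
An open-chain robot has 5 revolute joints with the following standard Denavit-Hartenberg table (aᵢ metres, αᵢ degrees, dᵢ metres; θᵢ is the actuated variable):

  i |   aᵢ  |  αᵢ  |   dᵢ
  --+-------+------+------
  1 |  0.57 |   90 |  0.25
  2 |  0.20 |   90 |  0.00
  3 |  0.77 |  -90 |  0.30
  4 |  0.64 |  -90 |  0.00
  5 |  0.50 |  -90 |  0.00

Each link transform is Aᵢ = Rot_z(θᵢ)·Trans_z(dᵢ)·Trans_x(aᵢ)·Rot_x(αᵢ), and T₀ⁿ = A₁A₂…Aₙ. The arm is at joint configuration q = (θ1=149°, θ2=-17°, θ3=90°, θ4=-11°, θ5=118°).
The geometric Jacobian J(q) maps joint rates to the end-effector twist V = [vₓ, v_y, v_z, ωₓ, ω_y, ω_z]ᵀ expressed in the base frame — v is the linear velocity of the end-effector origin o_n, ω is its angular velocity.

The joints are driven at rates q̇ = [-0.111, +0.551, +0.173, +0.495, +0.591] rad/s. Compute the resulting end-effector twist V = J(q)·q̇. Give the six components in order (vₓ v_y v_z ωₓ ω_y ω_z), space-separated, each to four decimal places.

0.0581 -0.0610 0.6128 0.6456 0.3865 0.4231

o_n = [-0.3184, 1.5537, -0.2984]
J₁: ẑ×o_n = [-1.5537, -0.3184, 0.0000], ω = ẑ
J2: z=[0.5150, 0.8572, 0.0000] o=[-0.4886, 0.2936, 0.2500] → [-0.4701, 0.2824, 0.5031, 0.5150, 0.8572, 0.0000]
J3: z=[0.2506, -0.1506, -0.9563] o=[-0.6525, 0.3921, 0.1915] → [1.1847, -0.1968, 0.3414, 0.2506, -0.1506, -0.9563]
J4: z=[0.8197, -0.4925, 0.2924] o=[-0.1808, 1.0069, -0.0954] → [-0.0599, 0.1262, 0.3804, 0.8197, -0.4925, 0.2924]
J5: z=[-0.1477, 0.3114, 0.9387] o=[0.1734, 1.5270, -0.2121] → [-0.0519, -0.4744, 0.1492, -0.1477, 0.3114, 0.9387]
V = J·q̇ = [0.0581, -0.0610, 0.6128, 0.6456, 0.3865, 0.4231]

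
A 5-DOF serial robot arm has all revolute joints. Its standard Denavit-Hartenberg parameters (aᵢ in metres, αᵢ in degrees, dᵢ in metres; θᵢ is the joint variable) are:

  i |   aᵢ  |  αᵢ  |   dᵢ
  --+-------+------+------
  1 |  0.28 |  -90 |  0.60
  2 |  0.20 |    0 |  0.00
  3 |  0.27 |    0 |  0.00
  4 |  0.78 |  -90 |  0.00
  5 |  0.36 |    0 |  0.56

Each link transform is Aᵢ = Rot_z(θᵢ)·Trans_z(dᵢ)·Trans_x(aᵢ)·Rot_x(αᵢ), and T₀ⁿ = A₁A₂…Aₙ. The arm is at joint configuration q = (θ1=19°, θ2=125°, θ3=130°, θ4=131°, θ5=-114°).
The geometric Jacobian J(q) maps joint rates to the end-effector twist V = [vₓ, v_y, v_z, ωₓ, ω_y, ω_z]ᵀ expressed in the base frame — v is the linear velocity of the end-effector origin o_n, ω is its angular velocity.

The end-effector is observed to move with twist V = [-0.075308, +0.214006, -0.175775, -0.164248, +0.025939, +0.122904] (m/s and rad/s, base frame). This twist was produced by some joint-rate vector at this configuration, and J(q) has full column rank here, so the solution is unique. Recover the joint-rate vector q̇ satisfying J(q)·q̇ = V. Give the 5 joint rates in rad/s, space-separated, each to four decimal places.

o_n = [0.2894, 0.4475, -0.0841]
J₁: ẑ×o_n = [-0.4475, 0.2894, 0.0000], ω = ẑ
J2: z=[-0.3256, 0.9455, 0.0000] o=[0.2647, 0.0912, 0.6000] → [-0.6468, -0.2227, -0.1394, -0.3256, 0.9455, 0.0000]
J3: z=[-0.3256, 0.9455, 0.0000] o=[0.1563, 0.0538, 0.4362] → [-0.4919, -0.1694, -0.2541, -0.3256, 0.9455, 0.0000]
J4: z=[-0.3256, 0.9455, 0.0000] o=[0.0902, 0.0311, 0.6970] → [-0.7385, -0.2543, -0.3240, -0.3256, 0.9455, 0.0000]
J5: z=[-0.4145, -0.1427, -0.8988] o=[0.7531, 0.2593, 0.3550] → [0.2318, 0.2347, -0.1442, -0.4145, -0.1427, -0.8988]
q̇ = J⁺·V = [0.4240, -0.8130, 0.6850, 0.2060, 0.3350]

0.4240 -0.8130 0.6850 0.2060 0.3350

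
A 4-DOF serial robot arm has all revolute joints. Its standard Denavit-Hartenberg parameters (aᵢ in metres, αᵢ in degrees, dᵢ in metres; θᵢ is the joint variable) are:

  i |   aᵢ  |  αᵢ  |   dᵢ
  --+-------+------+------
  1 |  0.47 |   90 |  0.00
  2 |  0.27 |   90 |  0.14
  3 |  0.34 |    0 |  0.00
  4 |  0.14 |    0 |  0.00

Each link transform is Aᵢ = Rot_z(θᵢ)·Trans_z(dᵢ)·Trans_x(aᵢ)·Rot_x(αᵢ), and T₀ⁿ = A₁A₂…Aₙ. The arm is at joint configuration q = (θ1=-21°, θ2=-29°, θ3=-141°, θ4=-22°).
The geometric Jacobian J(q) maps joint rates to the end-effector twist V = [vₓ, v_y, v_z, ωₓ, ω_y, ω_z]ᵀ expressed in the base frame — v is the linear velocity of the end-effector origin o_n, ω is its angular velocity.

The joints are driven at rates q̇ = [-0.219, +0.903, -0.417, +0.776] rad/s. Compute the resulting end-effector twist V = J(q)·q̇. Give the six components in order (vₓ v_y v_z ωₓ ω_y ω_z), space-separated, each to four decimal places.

-0.1401 -0.0967 -0.0650 -0.4861 -0.7807 -0.5330

o_n = [0.3754, -0.0210, 0.0621]
J₁: ẑ×o_n = [0.0210, 0.3754, -0.0000], ω = ẑ
J2: z=[-0.3584, -0.9336, 0.0000] o=[0.4388, -0.1684, 0.0000] → [-0.0580, 0.0223, -0.1120, -0.3584, -0.9336, 0.0000]
J3: z=[-0.4526, 0.1737, -0.8746] o=[0.6091, -0.3838, -0.1309] → [0.3508, 0.2918, -0.1236, -0.4526, 0.1737, -0.8746]
J4: z=[-0.4526, 0.1737, -0.8746] o=[0.4700, -0.1012, -0.0028] → [0.0814, 0.1122, -0.0198, -0.4526, 0.1737, -0.8746]
V = J·q̇ = [-0.1401, -0.0967, -0.0650, -0.4861, -0.7807, -0.5330]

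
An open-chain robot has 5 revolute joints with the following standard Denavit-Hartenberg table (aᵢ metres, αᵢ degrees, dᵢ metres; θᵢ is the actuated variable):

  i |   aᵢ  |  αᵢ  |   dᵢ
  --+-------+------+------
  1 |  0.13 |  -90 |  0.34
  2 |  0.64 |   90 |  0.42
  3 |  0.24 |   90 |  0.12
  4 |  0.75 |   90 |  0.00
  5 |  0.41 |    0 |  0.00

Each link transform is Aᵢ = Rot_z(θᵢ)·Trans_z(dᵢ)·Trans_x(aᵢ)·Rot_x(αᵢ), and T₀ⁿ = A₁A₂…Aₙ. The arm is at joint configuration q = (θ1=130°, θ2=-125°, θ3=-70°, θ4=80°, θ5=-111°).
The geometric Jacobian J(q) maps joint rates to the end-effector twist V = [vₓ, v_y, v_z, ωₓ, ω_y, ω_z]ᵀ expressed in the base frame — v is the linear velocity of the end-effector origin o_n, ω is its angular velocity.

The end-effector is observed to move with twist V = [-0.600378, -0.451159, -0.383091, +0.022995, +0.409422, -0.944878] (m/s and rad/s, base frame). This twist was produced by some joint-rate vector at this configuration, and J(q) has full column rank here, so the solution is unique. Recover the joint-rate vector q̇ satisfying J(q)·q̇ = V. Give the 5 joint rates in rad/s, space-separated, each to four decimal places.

-0.2840 -0.2100 0.1030 0.6940 -0.1800

o_n = [0.5305, -0.9853, 0.8460]
J₁: ẑ×o_n = [0.9853, 0.5305, -0.0000], ω = ẑ
J2: z=[-0.7660, -0.6428, 0.0000] o=[-0.0836, 0.0996, 0.3400] → [-0.3252, 0.3876, 1.2258, -0.7660, -0.6428, 0.0000]
J3: z=[0.5265, -0.6275, -0.5736] o=[-0.1693, -0.4516, 0.8643] → [-0.2947, -0.3918, 0.1581, 0.5265, -0.6275, -0.5736]
J4: z=[-0.0845, 0.6327, -0.7698] o=[0.0969, -0.4180, 0.8627] → [-0.4473, -0.3352, -0.2265, -0.0845, 0.6327, -0.7698]
J5: z=[0.7417, 0.5558, 0.3755] o=[0.5959, -0.8224, 0.4755] → [0.2671, -0.2993, -0.0845, 0.7417, 0.5558, 0.3755]
q̇ = J⁺·V = [-0.2840, -0.2100, 0.1030, 0.6940, -0.1800]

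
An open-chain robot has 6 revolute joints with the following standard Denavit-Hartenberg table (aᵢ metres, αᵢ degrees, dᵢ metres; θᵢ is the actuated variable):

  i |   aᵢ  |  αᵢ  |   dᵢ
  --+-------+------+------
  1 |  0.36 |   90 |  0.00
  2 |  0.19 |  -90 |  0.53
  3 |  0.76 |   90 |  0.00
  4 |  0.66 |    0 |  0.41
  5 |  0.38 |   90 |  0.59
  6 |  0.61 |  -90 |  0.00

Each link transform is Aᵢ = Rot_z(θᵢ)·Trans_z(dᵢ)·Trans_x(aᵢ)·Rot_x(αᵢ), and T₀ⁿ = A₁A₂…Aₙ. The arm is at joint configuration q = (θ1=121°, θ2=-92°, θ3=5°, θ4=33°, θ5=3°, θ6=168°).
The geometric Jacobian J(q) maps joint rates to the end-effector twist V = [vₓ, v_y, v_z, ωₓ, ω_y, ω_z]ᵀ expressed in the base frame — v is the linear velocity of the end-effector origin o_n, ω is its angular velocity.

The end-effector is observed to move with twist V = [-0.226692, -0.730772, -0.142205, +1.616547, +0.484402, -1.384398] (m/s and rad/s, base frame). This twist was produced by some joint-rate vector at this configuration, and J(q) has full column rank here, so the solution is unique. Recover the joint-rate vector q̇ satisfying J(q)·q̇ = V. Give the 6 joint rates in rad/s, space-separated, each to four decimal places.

o_n = [1.0521, 1.2649, -1.4293]
J₁: ẑ×o_n = [-1.2649, 1.0521, 0.0000], ω = ẑ
J2: z=[0.8572, 0.5150, 0.0000] o=[-0.1854, 0.3086, 0.0000] → [-0.7362, 1.2252, 0.1823, 0.8572, 0.5150, 0.0000]
J3: z=[-0.5147, 0.8566, -0.0349] o=[0.2723, 0.5759, -0.1899] → [-1.0377, -0.6652, -1.0227, -0.5147, 0.8566, -0.0349]
J4: z=[0.8555, 0.5105, -0.0871] o=[0.2291, 0.5191, -0.9465] → [-0.1815, 0.3413, 0.2179, 0.8555, 0.5105, -0.0871]
J5: z=[0.8555, 0.5105, -0.0871] o=[0.3634, 0.9950, -1.5459] → [0.0830, -0.1597, -0.1207, 0.8555, 0.5105, -0.0871]
J6: z=[0.3830, -0.7369, -0.5570] o=[0.7357, 1.4645, -1.9111] → [-0.4662, -0.3608, 0.1567, 0.3830, -0.7369, -0.5570]
q̇ = J⁺·V = [-0.7550, 0.5240, 0.3540, 0.3530, 0.8100, 0.9260]

-0.7550 0.5240 0.3540 0.3530 0.8100 0.9260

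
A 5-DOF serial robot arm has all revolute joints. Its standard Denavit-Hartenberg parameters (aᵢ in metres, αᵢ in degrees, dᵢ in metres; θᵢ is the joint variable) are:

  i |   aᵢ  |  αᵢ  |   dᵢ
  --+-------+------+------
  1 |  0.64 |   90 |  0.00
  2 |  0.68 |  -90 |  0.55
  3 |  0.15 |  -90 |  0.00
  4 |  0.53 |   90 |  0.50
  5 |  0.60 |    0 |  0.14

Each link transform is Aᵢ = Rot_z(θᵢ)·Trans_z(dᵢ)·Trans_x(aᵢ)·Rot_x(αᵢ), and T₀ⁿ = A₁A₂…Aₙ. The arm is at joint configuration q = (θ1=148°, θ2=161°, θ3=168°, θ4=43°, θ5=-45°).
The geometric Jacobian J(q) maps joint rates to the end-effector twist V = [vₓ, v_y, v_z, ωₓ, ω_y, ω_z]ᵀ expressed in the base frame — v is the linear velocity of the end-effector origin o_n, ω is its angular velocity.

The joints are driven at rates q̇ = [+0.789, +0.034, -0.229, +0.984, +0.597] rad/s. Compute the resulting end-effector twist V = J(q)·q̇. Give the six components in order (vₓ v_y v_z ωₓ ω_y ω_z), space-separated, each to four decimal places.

-0.6669 -0.4466 1.0207 0.0571 1.0395 0.3964

o_n = [-0.6747, 0.9262, 0.4344]
J₁: ẑ×o_n = [-0.9262, -0.6747, 0.0000], ω = ẑ
J2: z=[0.5299, 0.8480, 0.0000] o=[-0.5428, 0.3391, 0.0000] → [0.3684, -0.2302, 0.4230, 0.5299, 0.8480, 0.0000]
J3: z=[0.2761, -0.1725, -0.9455] o=[0.2940, 0.4649, 0.2214] → [0.3995, 0.8571, -0.0397, 0.2761, -0.1725, -0.9455]
J4: z=[0.3516, 0.9337, -0.0677] o=[0.1598, 0.5119, 0.1736] → [0.2715, -0.0352, 0.9248, 0.3516, 0.9337, -0.0677]
J5: z=[-0.4081, 0.0878, -0.9087] o=[-0.1109, 1.1628, 0.3581] → [-0.2083, 0.5434, 0.1461, -0.4081, 0.0878, -0.9087]
V = J·q̇ = [-0.6669, -0.4466, 1.0207, 0.0571, 1.0395, 0.3964]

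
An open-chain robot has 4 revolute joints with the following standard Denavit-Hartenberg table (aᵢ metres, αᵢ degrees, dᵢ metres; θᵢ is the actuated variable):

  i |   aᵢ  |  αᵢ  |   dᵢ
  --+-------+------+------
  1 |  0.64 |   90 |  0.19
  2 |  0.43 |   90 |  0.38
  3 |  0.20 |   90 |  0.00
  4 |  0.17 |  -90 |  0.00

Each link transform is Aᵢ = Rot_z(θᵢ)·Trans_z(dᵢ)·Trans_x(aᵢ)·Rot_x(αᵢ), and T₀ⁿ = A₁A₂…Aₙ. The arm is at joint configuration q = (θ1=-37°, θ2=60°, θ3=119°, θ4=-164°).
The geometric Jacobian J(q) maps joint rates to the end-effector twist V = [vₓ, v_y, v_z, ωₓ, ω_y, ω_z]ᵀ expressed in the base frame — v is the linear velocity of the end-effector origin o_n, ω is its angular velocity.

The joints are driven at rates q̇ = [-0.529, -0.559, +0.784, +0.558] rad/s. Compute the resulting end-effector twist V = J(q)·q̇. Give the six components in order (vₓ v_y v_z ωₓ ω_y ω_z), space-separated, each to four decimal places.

-0.3442 -0.2854 -0.0797 0.9107 -0.3251 -0.4983

o_n = [0.3954, -0.8138, 0.5705]
J₁: ẑ×o_n = [0.8138, 0.3954, -0.0000], ω = ẑ
J2: z=[-0.6018, -0.7986, 0.0000] o=[0.5111, -0.3852, 0.1900] → [-0.3038, 0.2290, 0.1656, -0.6018, -0.7986, 0.0000]
J3: z=[0.6916, -0.5212, -0.5000] o=[0.4541, -0.8180, 0.5624] → [-0.0021, 0.0238, -0.0277, 0.6916, -0.5212, -0.5000]
J4: z=[0.0575, -0.6504, 0.7574] o=[0.3102, -0.9286, 0.4784] → [-0.1468, 0.0593, 0.0620, 0.0575, -0.6504, 0.7574]
V = J·q̇ = [-0.3442, -0.2854, -0.0797, 0.9107, -0.3251, -0.4983]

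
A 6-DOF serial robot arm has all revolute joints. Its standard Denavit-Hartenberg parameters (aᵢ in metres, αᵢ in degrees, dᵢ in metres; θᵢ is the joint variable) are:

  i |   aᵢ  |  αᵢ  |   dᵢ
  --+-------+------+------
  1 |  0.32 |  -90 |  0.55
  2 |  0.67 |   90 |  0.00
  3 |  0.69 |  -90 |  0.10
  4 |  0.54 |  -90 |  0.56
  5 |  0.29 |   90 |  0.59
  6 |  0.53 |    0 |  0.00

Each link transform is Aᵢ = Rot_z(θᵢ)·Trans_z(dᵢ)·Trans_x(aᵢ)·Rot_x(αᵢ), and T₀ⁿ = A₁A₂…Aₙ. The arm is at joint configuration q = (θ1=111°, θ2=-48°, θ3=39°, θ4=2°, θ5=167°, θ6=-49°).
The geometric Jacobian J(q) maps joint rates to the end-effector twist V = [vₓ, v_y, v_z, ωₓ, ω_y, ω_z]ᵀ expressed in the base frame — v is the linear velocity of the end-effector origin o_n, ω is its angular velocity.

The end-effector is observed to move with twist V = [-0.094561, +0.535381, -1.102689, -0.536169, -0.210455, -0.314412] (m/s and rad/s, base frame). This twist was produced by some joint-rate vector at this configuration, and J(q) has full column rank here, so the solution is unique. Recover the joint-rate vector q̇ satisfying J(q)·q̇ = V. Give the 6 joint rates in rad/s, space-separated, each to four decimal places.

o_n = [-1.0038, 0.6544, 1.1426]
J₁: ẑ×o_n = [-0.6544, -1.0038, 0.0000], ω = ẑ
J2: z=[-0.9336, -0.3584, 0.0000] o=[-0.1147, 0.2987, 0.5500] → [-0.2124, 0.5532, -0.6507, -0.9336, -0.3584, 0.0000]
J3: z=[0.2663, -0.6938, 0.6691] o=[-0.2753, 0.7173, 1.0479] → [-0.0236, -0.5126, -0.5221, 0.2663, -0.6938, 0.6691]
J4: z=[-0.5746, -0.6716, -0.4677] o=[-0.7827, 0.8273, 1.5133] → [0.1682, -0.1096, -0.0492, -0.5746, -0.6716, -0.4677]
J5: z=[-0.2391, 0.6843, -0.6889] o=[-1.5271, 0.6045, 1.5505] → [-0.2448, -0.4581, -0.3700, -0.2391, 0.6843, -0.6889]
J6: z=[0.3838, 0.7183, 0.5803] o=[-1.4096, 0.9718, 1.0181] → [0.2736, 0.1877, -0.4133, 0.3838, 0.7183, 0.5803]
q̇ = J⁺·V = [-0.6140, 0.9390, 0.7470, -0.5880, 0.5450, -0.1720]

-0.6140 0.9390 0.7470 -0.5880 0.5450 -0.1720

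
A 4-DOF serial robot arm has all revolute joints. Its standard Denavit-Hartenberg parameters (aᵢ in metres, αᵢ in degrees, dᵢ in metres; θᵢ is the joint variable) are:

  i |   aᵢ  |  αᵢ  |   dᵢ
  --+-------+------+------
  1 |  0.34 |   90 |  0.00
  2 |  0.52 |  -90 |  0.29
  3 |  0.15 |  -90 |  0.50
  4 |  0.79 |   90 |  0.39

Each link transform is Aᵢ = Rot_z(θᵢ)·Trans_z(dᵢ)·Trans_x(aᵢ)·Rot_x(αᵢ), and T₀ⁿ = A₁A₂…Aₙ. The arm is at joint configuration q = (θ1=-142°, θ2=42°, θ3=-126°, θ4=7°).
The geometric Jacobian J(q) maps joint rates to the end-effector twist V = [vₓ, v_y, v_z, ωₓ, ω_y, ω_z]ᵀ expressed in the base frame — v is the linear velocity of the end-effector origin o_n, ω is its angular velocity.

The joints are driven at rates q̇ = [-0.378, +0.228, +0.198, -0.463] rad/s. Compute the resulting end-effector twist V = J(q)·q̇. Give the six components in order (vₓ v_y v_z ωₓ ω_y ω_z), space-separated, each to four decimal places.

0.4442 0.5871 0.3697 0.3509 0.2182 -0.4815

o_n = [-1.0077, 0.8306, 0.4917]
J₁: ẑ×o_n = [-0.8306, -1.0077, 0.0000], ω = ẑ
J2: z=[-0.6157, 0.7880, 0.0000] o=[-0.2679, -0.2093, 0.0000] → [0.3875, 0.3027, -0.0573, -0.6157, 0.7880, 0.0000]
J3: z=[0.5273, 0.4120, 0.7431] o=[-0.7510, -0.2187, 0.3479] → [-0.7206, -0.2666, 0.6591, 0.5273, 0.4120, 0.7431]
J4: z=[-0.8356, 0.0930, 0.5413] o=[-0.5104, 0.1232, 0.6605] → [-0.3986, -0.4103, -0.5448, -0.8356, 0.0930, 0.5413]
V = J·q̇ = [0.4442, 0.5871, 0.3697, 0.3509, 0.2182, -0.4815]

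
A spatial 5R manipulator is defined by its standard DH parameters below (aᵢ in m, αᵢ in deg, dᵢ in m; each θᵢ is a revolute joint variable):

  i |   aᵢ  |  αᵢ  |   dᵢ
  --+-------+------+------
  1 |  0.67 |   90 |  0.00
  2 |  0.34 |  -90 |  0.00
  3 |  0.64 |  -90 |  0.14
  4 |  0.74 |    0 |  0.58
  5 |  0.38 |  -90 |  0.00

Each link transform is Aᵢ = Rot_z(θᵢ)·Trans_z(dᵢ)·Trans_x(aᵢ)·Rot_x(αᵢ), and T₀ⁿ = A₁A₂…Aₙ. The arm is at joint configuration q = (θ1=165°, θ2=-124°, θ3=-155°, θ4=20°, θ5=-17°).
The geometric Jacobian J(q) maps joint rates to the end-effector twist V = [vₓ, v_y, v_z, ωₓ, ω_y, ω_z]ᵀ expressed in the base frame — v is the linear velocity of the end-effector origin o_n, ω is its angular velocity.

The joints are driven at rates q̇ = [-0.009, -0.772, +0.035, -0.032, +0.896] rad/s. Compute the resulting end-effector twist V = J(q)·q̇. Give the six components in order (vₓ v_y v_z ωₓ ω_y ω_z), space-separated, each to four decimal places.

-0.3574 0.1495 -0.2054 0.1721 -0.0347 -0.3313

o_n = [-0.7405, 1.4929, 0.8778]
J₁: ẑ×o_n = [-1.4929, -0.7405, 0.0000], ω = ẑ
J2: z=[0.2588, 0.9659, 0.0000] o=[-0.6472, 0.1734, 0.0000] → [0.8478, -0.2272, 0.4316, 0.2588, 0.9659, 0.0000]
J3: z=[-0.8008, 0.2146, -0.5592] o=[-0.4635, 0.1242, -0.2819] → [1.0142, 1.0835, -1.0366, -0.8008, 0.2146, -0.5592]
J4: z=[0.4628, 0.8143, -0.3504] o=[-0.8189, 0.4994, 0.1207] → [0.9645, -0.3779, 0.3959, 0.4628, 0.8143, -0.3504]
J5: z=[0.4628, 0.8143, -0.3504] o=[-0.6122, 1.2925, 0.5815] → [0.3114, -0.0922, 0.1973, 0.4628, 0.8143, -0.3504]
V = J·q̇ = [-0.3574, 0.1495, -0.2054, 0.1721, -0.0347, -0.3313]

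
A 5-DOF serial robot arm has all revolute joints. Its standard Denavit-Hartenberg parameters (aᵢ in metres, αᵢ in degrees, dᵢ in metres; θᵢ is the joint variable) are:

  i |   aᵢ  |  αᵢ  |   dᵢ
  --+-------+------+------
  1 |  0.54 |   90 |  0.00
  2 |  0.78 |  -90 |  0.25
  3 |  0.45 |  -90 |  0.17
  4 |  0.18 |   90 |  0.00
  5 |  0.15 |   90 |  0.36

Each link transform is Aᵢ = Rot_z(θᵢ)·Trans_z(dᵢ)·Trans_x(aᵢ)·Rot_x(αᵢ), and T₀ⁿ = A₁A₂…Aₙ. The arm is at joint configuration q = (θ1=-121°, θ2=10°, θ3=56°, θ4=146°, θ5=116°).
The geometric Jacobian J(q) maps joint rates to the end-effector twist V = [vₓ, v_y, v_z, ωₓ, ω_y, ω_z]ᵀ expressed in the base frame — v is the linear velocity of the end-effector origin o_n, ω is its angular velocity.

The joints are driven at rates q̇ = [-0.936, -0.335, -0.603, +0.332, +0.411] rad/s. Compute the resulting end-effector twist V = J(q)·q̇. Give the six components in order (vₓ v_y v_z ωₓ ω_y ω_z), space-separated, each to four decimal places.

o_n = [-0.5463, -1.4660, -0.0193]
J₁: ẑ×o_n = [1.4660, -0.5463, 0.0000], ω = ẑ
J2: z=[-0.8572, 0.5150, 0.0000] o=[-0.2781, -0.4629, 0.0000] → [-0.0100, -0.0166, 0.9980, -0.8572, 0.5150, 0.0000]
J3: z=[0.0894, 0.1488, 0.9848] o=[-0.8880, -0.9925, 0.1354] → [0.4433, 0.3504, -0.0932, 0.0894, 0.1488, 0.9848]
J4: z=[0.8998, 0.4118, -0.1440] o=[-0.6807, -1.3718, 0.3466] → [-0.1642, 0.3099, -0.1402, 0.8998, 0.4118, -0.1440]
J5: z=[0.1646, -0.6261, -0.7621] o=[-0.7534, -1.2526, 0.2329] → [-0.0047, -0.1163, 0.0946, 0.1646, -0.6261, -0.7621]
V = J·q̇ = [-1.6926, 0.3606, -0.2858, 0.5996, -0.3829, -1.8909]

-1.6926 0.3606 -0.2858 0.5996 -0.3829 -1.8909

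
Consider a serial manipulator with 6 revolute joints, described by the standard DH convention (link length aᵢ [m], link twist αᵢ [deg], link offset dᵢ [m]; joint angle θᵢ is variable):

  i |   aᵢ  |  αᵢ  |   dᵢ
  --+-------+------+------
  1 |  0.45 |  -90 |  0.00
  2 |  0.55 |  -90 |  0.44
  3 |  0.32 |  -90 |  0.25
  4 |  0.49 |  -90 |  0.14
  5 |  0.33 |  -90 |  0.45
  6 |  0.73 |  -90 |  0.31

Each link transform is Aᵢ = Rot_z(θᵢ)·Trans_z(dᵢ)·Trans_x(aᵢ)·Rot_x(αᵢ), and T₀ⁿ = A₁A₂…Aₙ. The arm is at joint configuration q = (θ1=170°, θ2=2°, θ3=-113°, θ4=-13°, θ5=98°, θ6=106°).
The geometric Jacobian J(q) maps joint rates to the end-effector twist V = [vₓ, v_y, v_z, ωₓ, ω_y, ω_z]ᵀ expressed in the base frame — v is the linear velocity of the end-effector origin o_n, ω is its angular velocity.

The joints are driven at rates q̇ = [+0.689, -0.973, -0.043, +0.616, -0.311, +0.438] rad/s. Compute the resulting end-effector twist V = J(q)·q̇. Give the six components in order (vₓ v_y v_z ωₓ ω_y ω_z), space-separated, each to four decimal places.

-0.1755 -0.8950 0.5375 -0.5954 1.2848 0.4982

o_n = [-1.0014, -0.6888, -0.5473]
J₁: ẑ×o_n = [0.6888, -1.0014, 0.0000], ω = ẑ
J2: z=[-0.1736, -0.9848, 0.0000] o=[-0.4432, 0.0781, 0.0000] → [0.5390, -0.0950, -0.4166, -0.1736, -0.9848, 0.0000]
J3: z=[0.0344, -0.0061, -0.9994] o=[-1.0609, -0.2597, -0.0192] → [-0.4256, -0.0413, -0.0144, 0.0344, -0.0061, -0.9994]
J4: z=[-0.9738, -0.2250, -0.0321] o=[-0.9804, -0.5730, -0.2647] → [0.0599, -0.2745, 0.1080, -0.9738, -0.2250, -0.0321]
J5: z=[0.0171, -0.2133, 0.9768] o=[-1.0056, -1.0704, -0.3728] → [-0.3355, 0.0071, 0.0074, 0.0171, -0.2133, 0.9768]
J6: z=[-0.3600, 0.9101, 0.2050] o=[-0.6901, -1.0492, 0.0870] → [-0.6511, -0.2921, 0.1536, -0.3600, 0.9101, 0.2050]
V = J·q̇ = [-0.1755, -0.8950, 0.5375, -0.5954, 1.2848, 0.4982]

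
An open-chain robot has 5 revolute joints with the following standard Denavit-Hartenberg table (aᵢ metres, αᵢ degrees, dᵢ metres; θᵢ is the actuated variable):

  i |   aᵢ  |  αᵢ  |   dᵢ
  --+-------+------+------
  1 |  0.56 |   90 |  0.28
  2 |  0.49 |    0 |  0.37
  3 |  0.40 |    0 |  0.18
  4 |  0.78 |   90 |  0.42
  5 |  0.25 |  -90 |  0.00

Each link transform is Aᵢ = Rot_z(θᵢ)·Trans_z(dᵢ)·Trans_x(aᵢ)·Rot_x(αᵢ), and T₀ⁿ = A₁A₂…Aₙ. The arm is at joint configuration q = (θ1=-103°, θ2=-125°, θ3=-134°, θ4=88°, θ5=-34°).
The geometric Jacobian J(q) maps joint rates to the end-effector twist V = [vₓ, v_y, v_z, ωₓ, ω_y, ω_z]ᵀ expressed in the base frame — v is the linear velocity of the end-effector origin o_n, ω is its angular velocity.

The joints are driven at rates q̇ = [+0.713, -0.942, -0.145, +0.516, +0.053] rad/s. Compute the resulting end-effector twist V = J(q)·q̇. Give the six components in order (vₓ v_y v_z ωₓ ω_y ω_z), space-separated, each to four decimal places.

o_n = [-0.6352, 0.9394, 0.1168]
J₁: ẑ×o_n = [-0.9394, -0.6352, 0.0000], ω = ẑ
J2: z=[-0.9744, 0.2250, 0.0000] o=[-0.1260, -0.5456, 0.2800] → [-0.0367, -0.1590, -1.3325, -0.9744, 0.2250, 0.0000]
J3: z=[-0.9744, 0.2250, 0.0000] o=[-0.4233, -0.1886, -0.1214] → [0.0536, 0.2321, -1.0514, -0.9744, 0.2250, 0.0000]
J4: z=[-0.9744, 0.2250, 0.0000] o=[-0.5815, -0.0737, 0.2713] → [-0.0347, -0.1505, -0.9751, -0.9744, 0.2250, 0.0000]
J5: z=[0.0352, 0.1524, 0.9877] o=[-0.8174, 0.7714, 0.1492] → [-0.1709, 0.1812, -0.0219, 0.0352, 0.1524, 0.9877]
V = J·q̇ = [-0.6700, -0.4048, 0.9033, 0.5582, -0.1204, 0.7653]

-0.6700 -0.4048 0.9033 0.5582 -0.1204 0.7653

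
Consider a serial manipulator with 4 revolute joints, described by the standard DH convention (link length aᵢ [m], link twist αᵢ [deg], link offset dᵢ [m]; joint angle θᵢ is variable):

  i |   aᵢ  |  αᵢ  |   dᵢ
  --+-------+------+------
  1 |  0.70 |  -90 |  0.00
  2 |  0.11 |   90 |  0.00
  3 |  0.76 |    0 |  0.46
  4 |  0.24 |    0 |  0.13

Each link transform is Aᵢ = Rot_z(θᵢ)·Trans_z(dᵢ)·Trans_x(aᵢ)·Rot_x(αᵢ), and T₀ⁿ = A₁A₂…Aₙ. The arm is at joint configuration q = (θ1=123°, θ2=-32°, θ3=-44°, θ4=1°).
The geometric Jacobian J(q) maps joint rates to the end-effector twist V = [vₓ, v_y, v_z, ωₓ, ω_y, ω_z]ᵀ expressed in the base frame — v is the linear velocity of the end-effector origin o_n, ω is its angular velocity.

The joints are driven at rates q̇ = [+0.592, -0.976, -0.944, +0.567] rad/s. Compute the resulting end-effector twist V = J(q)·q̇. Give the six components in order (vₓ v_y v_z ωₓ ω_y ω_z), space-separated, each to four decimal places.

o_n = [-0.0153, 1.2934, 0.9414]
J₁: ẑ×o_n = [-1.2934, -0.0153, 0.0000], ω = ẑ
J2: z=[-0.8387, -0.5446, 0.0000] o=[-0.3812, 0.5871, 0.0000] → [-0.5127, 0.7895, -0.3931, -0.8387, -0.5446, 0.0000]
J3: z=[0.2886, -0.4444, 0.8480] o=[-0.4321, 0.6653, 0.0583] → [-0.9252, 0.0986, 0.3665, 0.2886, -0.4444, 0.8480]
J4: z=[0.2886, -0.4444, 0.8480] o=[-0.1090, 1.1372, 0.7381] → [-0.2228, 0.0208, 0.0867, 0.2886, -0.4444, 0.8480]
V = J·q̇ = [0.4817, -0.8608, 0.0869, 0.7097, 0.6991, 0.2723]

0.4817 -0.8608 0.0869 0.7097 0.6991 0.2723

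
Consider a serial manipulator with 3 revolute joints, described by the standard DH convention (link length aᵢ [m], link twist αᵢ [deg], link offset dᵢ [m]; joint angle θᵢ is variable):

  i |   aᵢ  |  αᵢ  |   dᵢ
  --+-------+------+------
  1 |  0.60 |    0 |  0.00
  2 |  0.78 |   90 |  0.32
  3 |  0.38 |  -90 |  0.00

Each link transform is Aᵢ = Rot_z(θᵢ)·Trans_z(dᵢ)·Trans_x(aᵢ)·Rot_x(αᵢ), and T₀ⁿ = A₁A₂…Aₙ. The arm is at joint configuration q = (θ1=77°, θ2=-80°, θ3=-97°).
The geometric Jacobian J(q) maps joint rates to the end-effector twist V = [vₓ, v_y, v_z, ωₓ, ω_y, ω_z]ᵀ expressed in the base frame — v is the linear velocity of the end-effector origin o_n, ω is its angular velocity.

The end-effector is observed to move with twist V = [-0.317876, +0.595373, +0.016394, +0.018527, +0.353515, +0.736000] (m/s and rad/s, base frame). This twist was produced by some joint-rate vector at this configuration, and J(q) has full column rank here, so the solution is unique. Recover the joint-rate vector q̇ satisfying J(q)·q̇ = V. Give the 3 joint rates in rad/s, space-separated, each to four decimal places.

0.3640 0.3720 -0.3540

o_n = [0.8677, 0.5462, -0.0572]
J₁: ẑ×o_n = [-0.5462, 0.8677, 0.0000], ω = ẑ
J2: z=[0.0000, 0.0000, 1.0000] o=[0.1350, 0.5846, 0.0000] → [0.0384, 0.7327, -0.0000, 0.0000, 0.0000, 1.0000]
J3: z=[-0.0523, -0.9986, 0.0000] o=[0.9139, 0.5438, 0.3200] → [0.3767, -0.0197, -0.0463, -0.0523, -0.9986, 0.0000]
q̇ = J⁺·V = [0.3640, 0.3720, -0.3540]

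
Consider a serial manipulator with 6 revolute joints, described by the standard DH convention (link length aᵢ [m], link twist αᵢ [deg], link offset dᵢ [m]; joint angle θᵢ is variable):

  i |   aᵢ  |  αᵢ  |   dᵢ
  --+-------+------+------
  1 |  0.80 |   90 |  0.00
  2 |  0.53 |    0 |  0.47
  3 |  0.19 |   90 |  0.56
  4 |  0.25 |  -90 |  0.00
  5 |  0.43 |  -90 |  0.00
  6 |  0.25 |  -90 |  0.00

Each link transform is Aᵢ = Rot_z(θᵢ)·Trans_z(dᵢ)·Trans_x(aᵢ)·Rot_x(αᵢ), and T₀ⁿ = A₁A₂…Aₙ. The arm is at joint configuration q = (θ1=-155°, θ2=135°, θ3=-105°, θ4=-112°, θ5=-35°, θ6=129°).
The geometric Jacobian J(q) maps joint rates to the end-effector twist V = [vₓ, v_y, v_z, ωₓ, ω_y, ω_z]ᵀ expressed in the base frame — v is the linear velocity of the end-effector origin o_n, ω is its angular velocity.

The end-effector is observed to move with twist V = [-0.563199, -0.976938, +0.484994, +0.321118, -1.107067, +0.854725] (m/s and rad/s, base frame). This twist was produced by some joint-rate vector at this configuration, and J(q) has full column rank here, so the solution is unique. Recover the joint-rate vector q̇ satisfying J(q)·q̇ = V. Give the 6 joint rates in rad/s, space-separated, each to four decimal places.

0.9610 -0.0980 -0.4210 0.9480 0.3250 0.9370

o_n = [-0.6054, 0.4502, 0.1556]
J₁: ẑ×o_n = [-0.4502, -0.6054, 0.0000], ω = ẑ
J2: z=[-0.4226, 0.9063, 0.0000] o=[-0.7250, -0.3381, 0.0000] → [0.1410, 0.0658, -0.4416, -0.4226, 0.9063, 0.0000]
J3: z=[-0.4226, 0.9063, 0.0000] o=[-0.5840, 0.2463, 0.3748] → [-0.1986, -0.0926, -0.0668, -0.4226, 0.9063, 0.0000]
J4: z=[-0.4532, -0.2113, -0.8660] o=[-0.9698, 0.6842, 0.4698] → [-0.1363, -0.4580, 0.1831, -0.4532, -0.2113, -0.8660]
J5: z=[-0.5694, -0.6789, 0.4636] o=[-0.7984, 0.5084, 0.4229] → [0.2085, -0.0628, 0.1641, -0.5694, -0.6789, 0.4636]
J6: z=[0.7646, -0.2302, 0.6020] o=[-0.6685, 0.2086, 0.1434] → [-0.1482, 0.0287, 0.1993, 0.7646, -0.2302, 0.6020]
q̇ = J⁺·V = [0.9610, -0.0980, -0.4210, 0.9480, 0.3250, 0.9370]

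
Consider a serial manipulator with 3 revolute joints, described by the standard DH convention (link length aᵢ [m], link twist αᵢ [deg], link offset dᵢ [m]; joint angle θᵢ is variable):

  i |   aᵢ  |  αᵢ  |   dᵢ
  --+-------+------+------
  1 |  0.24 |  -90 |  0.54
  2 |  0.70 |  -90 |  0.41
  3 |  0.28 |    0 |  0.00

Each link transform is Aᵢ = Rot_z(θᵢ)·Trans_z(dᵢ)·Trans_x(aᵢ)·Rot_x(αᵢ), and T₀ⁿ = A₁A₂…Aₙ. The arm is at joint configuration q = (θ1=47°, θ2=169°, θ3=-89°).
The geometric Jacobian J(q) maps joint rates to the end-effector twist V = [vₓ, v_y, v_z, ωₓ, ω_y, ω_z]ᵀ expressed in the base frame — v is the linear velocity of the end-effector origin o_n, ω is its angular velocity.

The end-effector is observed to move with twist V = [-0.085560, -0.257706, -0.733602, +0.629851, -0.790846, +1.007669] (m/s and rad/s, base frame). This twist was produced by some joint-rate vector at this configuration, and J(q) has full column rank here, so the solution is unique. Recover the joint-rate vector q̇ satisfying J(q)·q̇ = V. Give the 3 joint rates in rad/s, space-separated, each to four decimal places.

0.2420 -1.0000 0.7800

o_n = [-0.8128, 0.1400, 0.4055]
J₁: ẑ×o_n = [-0.1400, -0.8128, 0.0000], ω = ẑ
J2: z=[-0.7314, 0.6820, 0.0000] o=[0.1637, 0.1755, 0.5400] → [-0.0917, -0.0984, 0.6919, -0.7314, 0.6820, 0.0000]
J3: z=[-0.1301, -0.1395, 0.9816] o=[-0.6048, -0.0474, 0.4064] → [-0.1838, -0.2043, -0.0534, -0.1301, -0.1395, 0.9816]
q̇ = J⁺·V = [0.2420, -1.0000, 0.7800]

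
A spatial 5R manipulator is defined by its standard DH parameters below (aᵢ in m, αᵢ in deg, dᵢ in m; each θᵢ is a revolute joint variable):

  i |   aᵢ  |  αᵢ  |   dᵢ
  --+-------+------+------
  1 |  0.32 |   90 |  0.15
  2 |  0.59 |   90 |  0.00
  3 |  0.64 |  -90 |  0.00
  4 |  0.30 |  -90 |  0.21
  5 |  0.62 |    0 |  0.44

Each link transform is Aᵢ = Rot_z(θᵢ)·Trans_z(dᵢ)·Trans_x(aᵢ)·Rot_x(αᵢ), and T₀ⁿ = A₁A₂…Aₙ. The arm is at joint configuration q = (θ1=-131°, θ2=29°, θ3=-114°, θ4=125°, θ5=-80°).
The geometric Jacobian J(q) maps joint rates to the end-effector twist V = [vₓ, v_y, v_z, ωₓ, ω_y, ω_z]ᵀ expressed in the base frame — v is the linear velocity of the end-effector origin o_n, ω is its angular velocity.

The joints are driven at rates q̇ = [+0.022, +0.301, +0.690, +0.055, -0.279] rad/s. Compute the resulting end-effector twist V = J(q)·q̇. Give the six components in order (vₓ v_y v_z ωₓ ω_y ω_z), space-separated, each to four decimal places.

o_n = [-0.6586, -1.3300, 0.8618]
J₁: ẑ×o_n = [1.3300, -0.6586, 0.0000], ω = ẑ
J2: z=[-0.7547, 0.6561, 0.0000] o=[-0.2099, -0.2415, 0.1500] → [0.4670, 0.5372, 1.1159, -0.7547, 0.6561, 0.0000]
J3: z=[-0.3181, -0.3659, -0.8746] o=[-0.5485, -0.6310, 0.4360] → [-0.7672, 0.2317, 0.1821, -0.3181, -0.3659, -0.8746]
J4: z=[-0.2172, -0.8699, 0.4429] o=[0.0421, -0.8427, 0.3098] → [-0.2643, -0.1904, -0.5037, -0.2172, -0.8699, 0.4429]
J5: z=[-0.9384, 0.0612, -0.3401] o=[-0.0841, -0.8785, 0.6517] → [-0.1407, 0.3925, 0.4588, -0.9384, 0.0612, -0.3401]
V = J·q̇ = [-0.3348, 0.1871, 0.3058, -0.1968, -0.1199, -0.4622]

-0.3348 0.1871 0.3058 -0.1968 -0.1199 -0.4622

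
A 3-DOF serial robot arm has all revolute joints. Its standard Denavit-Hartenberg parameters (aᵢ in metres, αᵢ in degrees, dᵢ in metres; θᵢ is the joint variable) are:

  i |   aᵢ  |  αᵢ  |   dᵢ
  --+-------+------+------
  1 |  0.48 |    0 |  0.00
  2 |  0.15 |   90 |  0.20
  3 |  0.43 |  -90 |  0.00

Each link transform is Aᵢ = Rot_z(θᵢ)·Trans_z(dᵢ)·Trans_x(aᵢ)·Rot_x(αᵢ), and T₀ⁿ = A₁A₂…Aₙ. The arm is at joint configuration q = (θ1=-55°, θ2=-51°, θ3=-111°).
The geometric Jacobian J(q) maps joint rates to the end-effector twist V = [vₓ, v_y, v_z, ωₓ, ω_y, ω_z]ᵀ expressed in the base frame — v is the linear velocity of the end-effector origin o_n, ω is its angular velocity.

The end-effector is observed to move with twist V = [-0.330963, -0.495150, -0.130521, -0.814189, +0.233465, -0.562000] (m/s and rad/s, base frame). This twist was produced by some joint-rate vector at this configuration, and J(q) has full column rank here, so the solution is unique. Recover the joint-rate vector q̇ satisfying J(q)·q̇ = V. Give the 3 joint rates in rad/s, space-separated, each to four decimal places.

-0.6090 0.0470 0.8470

o_n = [0.2764, -0.3893, -0.2014]
J₁: ẑ×o_n = [0.3893, 0.2764, -0.0000], ω = ẑ
J2: z=[0.0000, 0.0000, 1.0000] o=[0.2753, -0.3932, 0.0000] → [-0.0039, 0.0011, 0.0000, 0.0000, 0.0000, 1.0000]
J3: z=[-0.9613, 0.2756, 0.0000] o=[0.2340, -0.5374, 0.2000] → [-0.1107, -0.3859, -0.1541, -0.9613, 0.2756, 0.0000]
q̇ = J⁺·V = [-0.6090, 0.0470, 0.8470]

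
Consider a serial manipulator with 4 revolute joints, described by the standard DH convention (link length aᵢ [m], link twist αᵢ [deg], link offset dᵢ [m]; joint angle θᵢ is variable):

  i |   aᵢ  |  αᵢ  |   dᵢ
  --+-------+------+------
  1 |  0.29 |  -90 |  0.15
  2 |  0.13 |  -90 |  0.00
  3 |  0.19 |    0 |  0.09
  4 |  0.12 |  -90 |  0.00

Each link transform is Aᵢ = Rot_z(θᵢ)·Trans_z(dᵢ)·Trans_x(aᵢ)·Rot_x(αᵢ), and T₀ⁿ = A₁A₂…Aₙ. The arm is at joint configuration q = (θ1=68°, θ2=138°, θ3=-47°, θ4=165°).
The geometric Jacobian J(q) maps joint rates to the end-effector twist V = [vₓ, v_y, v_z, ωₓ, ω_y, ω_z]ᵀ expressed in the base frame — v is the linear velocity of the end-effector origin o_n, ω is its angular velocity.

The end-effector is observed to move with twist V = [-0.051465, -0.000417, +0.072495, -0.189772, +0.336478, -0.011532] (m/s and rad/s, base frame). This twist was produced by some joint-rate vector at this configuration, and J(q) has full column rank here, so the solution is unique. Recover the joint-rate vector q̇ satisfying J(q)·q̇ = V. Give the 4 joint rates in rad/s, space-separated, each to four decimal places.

o_n = [-0.0011, 0.0854, 0.0809]
J₁: ẑ×o_n = [-0.0854, -0.0011, 0.0000], ω = ẑ
J2: z=[-0.9272, 0.3746, 0.0000] o=[0.1086, 0.2689, 0.1500] → [-0.0259, -0.0641, 0.2113, -0.9272, 0.3746, 0.0000]
J3: z=[-0.2507, -0.6204, 0.7431] o=[0.0724, 0.1793, 0.0630] → [0.0587, -0.0502, -0.0221, -0.2507, -0.6204, 0.7431]
J4: z=[-0.2507, -0.6204, 0.7431] o=[-0.1150, 0.0862, 0.0432] → [-0.0227, 0.0941, 0.0709, -0.2507, -0.6204, 0.7431]
q̇ = J⁺·V = [0.2560, 0.3020, -0.3680, 0.0080]

0.2560 0.3020 -0.3680 0.0080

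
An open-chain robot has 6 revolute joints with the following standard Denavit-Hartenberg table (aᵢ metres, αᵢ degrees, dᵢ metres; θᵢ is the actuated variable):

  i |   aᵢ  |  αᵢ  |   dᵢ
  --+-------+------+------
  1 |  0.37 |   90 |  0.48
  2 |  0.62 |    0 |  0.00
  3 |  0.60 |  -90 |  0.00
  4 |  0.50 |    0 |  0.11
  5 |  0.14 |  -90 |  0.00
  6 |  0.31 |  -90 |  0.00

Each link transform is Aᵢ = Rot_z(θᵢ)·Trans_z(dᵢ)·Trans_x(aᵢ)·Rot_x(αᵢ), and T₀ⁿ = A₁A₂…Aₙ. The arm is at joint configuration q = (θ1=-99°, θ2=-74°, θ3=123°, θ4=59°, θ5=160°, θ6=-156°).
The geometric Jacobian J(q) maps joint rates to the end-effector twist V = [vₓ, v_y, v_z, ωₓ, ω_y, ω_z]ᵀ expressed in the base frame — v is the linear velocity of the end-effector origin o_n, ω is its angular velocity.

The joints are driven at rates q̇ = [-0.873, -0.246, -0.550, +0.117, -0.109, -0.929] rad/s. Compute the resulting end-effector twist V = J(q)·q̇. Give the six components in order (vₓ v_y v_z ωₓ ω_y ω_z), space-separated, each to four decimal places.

-0.9508 -1.1012 -0.5484 1.5602 0.1473 -1.3090

o_n = [0.3561, -1.0672, 0.7701]
J₁: ẑ×o_n = [1.0672, 0.3561, -0.0000], ω = ẑ
J2: z=[-0.9877, 0.1564, 0.0000] o=[-0.0579, -0.3654, 0.4800] → [0.0454, 0.2865, 0.6283, -0.9877, 0.1564, 0.0000]
J3: z=[-0.9877, 0.1564, 0.0000] o=[-0.0846, -0.5342, -0.1160] → [0.1386, 0.8751, 0.4574, -0.9877, 0.1564, 0.0000]
J4: z=[0.1181, 0.7454, 0.6561] o=[-0.1462, -0.9230, 0.3368] → [0.4175, 0.2784, -0.3915, 0.1181, 0.7454, 0.6561]
J5: z=[0.1181, 0.7454, 0.6561] o=[0.2637, -1.0749, 0.6034] → [0.1192, 0.0410, -0.0680, 0.1181, 0.7454, 0.6561]
J6: z=[-0.8322, -0.2862, 0.4750] o=[0.1878, -0.9907, 0.5212] → [-0.0349, 0.2870, 0.1118, -0.8322, -0.2862, 0.4750]
V = J·q̇ = [-0.9508, -1.1012, -0.5484, 1.5602, 0.1473, -1.3090]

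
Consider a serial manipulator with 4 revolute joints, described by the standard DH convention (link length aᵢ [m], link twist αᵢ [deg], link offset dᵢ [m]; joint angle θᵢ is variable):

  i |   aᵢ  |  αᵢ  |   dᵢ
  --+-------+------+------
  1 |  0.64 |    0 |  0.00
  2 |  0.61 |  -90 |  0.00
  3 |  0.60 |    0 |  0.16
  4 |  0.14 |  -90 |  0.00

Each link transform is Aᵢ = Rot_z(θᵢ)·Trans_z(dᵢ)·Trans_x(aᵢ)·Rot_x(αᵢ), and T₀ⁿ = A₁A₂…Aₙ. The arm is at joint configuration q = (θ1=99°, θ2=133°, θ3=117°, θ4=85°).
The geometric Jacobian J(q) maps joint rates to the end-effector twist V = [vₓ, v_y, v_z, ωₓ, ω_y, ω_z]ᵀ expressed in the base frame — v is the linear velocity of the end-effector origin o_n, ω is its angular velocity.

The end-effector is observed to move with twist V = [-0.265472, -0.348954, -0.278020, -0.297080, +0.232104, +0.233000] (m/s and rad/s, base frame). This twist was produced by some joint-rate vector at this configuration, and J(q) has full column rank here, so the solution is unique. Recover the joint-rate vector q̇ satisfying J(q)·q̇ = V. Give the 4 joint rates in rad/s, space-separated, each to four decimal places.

0.0980 0.1350 -0.8410 0.4640

o_n = [-0.1020, 0.3699, -0.4822]
J₁: ẑ×o_n = [-0.3699, -0.1020, 0.0000], ω = ẑ
J2: z=[0.0000, 0.0000, 1.0000] o=[-0.1001, 0.6321, 0.0000] → [0.2623, -0.0019, 0.0000, 0.0000, 0.0000, 1.0000]
J3: z=[0.7880, -0.6157, 0.0000] o=[-0.4757, 0.1514, 0.0000] → [0.2968, 0.3799, 0.4022, 0.7880, -0.6157, 0.0000]
J4: z=[0.7880, -0.6157, 0.0000] o=[-0.1819, 0.2676, -0.5346] → [-0.0323, -0.0413, 0.1298, 0.7880, -0.6157, 0.0000]
q̇ = J⁺·V = [0.0980, 0.1350, -0.8410, 0.4640]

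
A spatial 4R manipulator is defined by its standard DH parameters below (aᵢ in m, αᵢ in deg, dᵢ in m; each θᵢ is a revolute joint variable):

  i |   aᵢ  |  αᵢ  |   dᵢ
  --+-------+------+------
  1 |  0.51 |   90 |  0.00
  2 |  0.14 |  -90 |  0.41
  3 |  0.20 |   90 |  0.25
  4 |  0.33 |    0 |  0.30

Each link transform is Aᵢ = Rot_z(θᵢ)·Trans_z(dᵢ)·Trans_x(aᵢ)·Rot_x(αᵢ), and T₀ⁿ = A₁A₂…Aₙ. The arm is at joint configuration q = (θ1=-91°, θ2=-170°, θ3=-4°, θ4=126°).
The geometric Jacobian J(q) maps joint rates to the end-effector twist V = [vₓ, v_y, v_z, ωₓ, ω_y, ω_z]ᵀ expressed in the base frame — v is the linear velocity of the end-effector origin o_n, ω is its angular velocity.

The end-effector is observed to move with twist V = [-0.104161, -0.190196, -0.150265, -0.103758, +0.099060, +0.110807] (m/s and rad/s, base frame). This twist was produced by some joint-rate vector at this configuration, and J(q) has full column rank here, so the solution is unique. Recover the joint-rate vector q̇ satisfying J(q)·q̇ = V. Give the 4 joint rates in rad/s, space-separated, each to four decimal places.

o_n = [-0.7179, -0.4641, -0.5308]
J₁: ẑ×o_n = [0.4641, -0.7179, 0.0000], ω = ẑ
J2: z=[-0.9998, 0.0175, 0.0000] o=[-0.0089, -0.5099, 0.0000] → [-0.0093, -0.5308, -0.0334, -0.9998, 0.0175, 0.0000]
J3: z=[-0.0030, -0.1736, -0.9848] o=[-0.4164, -0.3649, -0.0243] → [-0.0098, 0.2954, -0.0520, -0.0030, -0.1736, -0.9848]
J4: z=[-0.9986, -0.0513, 0.0121] o=[-0.4277, -0.2116, -0.3052] → [0.0146, -0.2289, 0.2373, -0.9986, -0.0513, 0.0121]
q̇ = J⁺·V = [-0.1980, 0.7080, -0.3210, -0.6040]

-0.1980 0.7080 -0.3210 -0.6040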